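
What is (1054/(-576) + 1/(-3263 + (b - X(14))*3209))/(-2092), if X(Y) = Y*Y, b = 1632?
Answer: 343302061/392482161792 ≈ 0.00087469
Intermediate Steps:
X(Y) = Y²
(1054/(-576) + 1/(-3263 + (b - X(14))*3209))/(-2092) = (1054/(-576) + 1/((-3263 + (1632 - 1*14²))*3209))/(-2092) = (1054*(-1/576) + (1/3209)/(-3263 + (1632 - 1*196)))*(-1/2092) = (-527/288 + (1/3209)/(-3263 + (1632 - 196)))*(-1/2092) = (-527/288 + (1/3209)/(-3263 + 1436))*(-1/2092) = (-527/288 + (1/3209)/(-1827))*(-1/2092) = (-527/288 - 1/1827*1/3209)*(-1/2092) = (-527/288 - 1/5862843)*(-1/2092) = -343302061/187610976*(-1/2092) = 343302061/392482161792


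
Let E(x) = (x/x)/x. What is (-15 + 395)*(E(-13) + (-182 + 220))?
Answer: 187340/13 ≈ 14411.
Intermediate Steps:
E(x) = 1/x
(-15 + 395)*(E(-13) + (-182 + 220)) = (-15 + 395)*(1/(-13) + (-182 + 220)) = 380*(-1/13 + 38) = 380*(493/13) = 187340/13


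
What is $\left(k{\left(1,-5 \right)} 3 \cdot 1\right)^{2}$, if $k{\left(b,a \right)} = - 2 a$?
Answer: $900$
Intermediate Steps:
$\left(k{\left(1,-5 \right)} 3 \cdot 1\right)^{2} = \left(\left(-2\right) \left(-5\right) 3 \cdot 1\right)^{2} = \left(10 \cdot 3\right)^{2} = 30^{2} = 900$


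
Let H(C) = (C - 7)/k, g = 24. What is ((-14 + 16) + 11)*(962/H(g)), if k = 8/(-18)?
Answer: -50024/153 ≈ -326.95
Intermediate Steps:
k = -4/9 (k = 8*(-1/18) = -4/9 ≈ -0.44444)
H(C) = 63/4 - 9*C/4 (H(C) = (C - 7)/(-4/9) = (-7 + C)*(-9/4) = 63/4 - 9*C/4)
((-14 + 16) + 11)*(962/H(g)) = ((-14 + 16) + 11)*(962/(63/4 - 9/4*24)) = (2 + 11)*(962/(63/4 - 54)) = 13*(962/(-153/4)) = 13*(962*(-4/153)) = 13*(-3848/153) = -50024/153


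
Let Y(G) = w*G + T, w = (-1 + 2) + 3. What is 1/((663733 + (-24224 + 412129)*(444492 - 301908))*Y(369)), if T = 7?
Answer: 1/82024300305199 ≈ 1.2192e-14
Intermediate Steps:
w = 4 (w = 1 + 3 = 4)
Y(G) = 7 + 4*G (Y(G) = 4*G + 7 = 7 + 4*G)
1/((663733 + (-24224 + 412129)*(444492 - 301908))*Y(369)) = 1/((663733 + (-24224 + 412129)*(444492 - 301908))*(7 + 4*369)) = 1/((663733 + 387905*142584)*(7 + 1476)) = 1/((663733 + 55309046520)*1483) = (1/1483)/55309710253 = (1/55309710253)*(1/1483) = 1/82024300305199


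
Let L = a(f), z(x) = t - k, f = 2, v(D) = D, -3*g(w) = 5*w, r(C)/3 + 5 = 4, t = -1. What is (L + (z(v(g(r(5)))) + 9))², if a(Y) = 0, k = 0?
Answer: 64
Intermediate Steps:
r(C) = -3 (r(C) = -15 + 3*4 = -15 + 12 = -3)
g(w) = -5*w/3
z(x) = -1 (z(x) = -1 - 1*0 = -1 + 0 = -1)
L = 0
(L + (z(v(g(r(5)))) + 9))² = (0 + (-1 + 9))² = (0 + 8)² = 8² = 64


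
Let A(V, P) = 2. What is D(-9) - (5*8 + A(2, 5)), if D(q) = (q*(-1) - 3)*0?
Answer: -42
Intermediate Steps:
D(q) = 0 (D(q) = (-q - 3)*0 = (-3 - q)*0 = 0)
D(-9) - (5*8 + A(2, 5)) = 0 - (5*8 + 2) = 0 - (40 + 2) = 0 - 1*42 = 0 - 42 = -42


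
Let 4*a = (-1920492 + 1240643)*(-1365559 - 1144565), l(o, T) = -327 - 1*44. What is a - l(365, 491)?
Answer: 426626323190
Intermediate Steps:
l(o, T) = -371 (l(o, T) = -327 - 44 = -371)
a = 426626322819 (a = ((-1920492 + 1240643)*(-1365559 - 1144565))/4 = (-679849*(-2510124))/4 = (¼)*1706505291276 = 426626322819)
a - l(365, 491) = 426626322819 - 1*(-371) = 426626322819 + 371 = 426626323190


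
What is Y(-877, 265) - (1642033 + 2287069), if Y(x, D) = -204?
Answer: -3929306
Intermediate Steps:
Y(-877, 265) - (1642033 + 2287069) = -204 - (1642033 + 2287069) = -204 - 1*3929102 = -204 - 3929102 = -3929306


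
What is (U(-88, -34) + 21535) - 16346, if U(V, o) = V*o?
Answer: 8181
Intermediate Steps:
(U(-88, -34) + 21535) - 16346 = (-88*(-34) + 21535) - 16346 = (2992 + 21535) - 16346 = 24527 - 16346 = 8181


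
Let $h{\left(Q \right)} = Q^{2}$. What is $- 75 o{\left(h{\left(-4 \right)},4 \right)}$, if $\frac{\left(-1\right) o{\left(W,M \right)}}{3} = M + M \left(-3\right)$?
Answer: $-1800$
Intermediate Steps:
$o{\left(W,M \right)} = 6 M$ ($o{\left(W,M \right)} = - 3 \left(M + M \left(-3\right)\right) = - 3 \left(M - 3 M\right) = - 3 \left(- 2 M\right) = 6 M$)
$- 75 o{\left(h{\left(-4 \right)},4 \right)} = - 75 \cdot 6 \cdot 4 = \left(-75\right) 24 = -1800$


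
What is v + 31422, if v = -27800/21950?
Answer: 13793702/439 ≈ 31421.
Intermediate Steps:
v = -556/439 (v = -27800*1/21950 = -556/439 ≈ -1.2665)
v + 31422 = -556/439 + 31422 = 13793702/439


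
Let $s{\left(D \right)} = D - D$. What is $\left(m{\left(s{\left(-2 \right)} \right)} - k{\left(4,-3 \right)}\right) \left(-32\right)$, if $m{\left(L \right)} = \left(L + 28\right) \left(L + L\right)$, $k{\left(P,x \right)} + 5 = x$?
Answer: $-256$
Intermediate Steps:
$s{\left(D \right)} = 0$
$k{\left(P,x \right)} = -5 + x$
$m{\left(L \right)} = 2 L \left(28 + L\right)$ ($m{\left(L \right)} = \left(28 + L\right) 2 L = 2 L \left(28 + L\right)$)
$\left(m{\left(s{\left(-2 \right)} \right)} - k{\left(4,-3 \right)}\right) \left(-32\right) = \left(2 \cdot 0 \left(28 + 0\right) - \left(-5 - 3\right)\right) \left(-32\right) = \left(2 \cdot 0 \cdot 28 - -8\right) \left(-32\right) = \left(0 + 8\right) \left(-32\right) = 8 \left(-32\right) = -256$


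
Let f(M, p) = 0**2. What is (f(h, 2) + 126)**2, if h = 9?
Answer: 15876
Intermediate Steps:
f(M, p) = 0
(f(h, 2) + 126)**2 = (0 + 126)**2 = 126**2 = 15876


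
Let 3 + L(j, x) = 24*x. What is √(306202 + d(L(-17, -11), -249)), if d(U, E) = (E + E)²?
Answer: √554206 ≈ 744.45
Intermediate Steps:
L(j, x) = -3 + 24*x
d(U, E) = 4*E² (d(U, E) = (2*E)² = 4*E²)
√(306202 + d(L(-17, -11), -249)) = √(306202 + 4*(-249)²) = √(306202 + 4*62001) = √(306202 + 248004) = √554206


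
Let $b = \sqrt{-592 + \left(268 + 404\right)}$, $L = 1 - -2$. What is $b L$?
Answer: $12 \sqrt{5} \approx 26.833$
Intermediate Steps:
$L = 3$ ($L = 1 + 2 = 3$)
$b = 4 \sqrt{5}$ ($b = \sqrt{-592 + 672} = \sqrt{80} = 4 \sqrt{5} \approx 8.9443$)
$b L = 4 \sqrt{5} \cdot 3 = 12 \sqrt{5}$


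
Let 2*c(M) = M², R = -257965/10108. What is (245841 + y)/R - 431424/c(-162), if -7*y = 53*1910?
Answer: -1711156957252/188056485 ≈ -9099.2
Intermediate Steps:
y = -101230/7 (y = -53*1910/7 = -⅐*101230 = -101230/7 ≈ -14461.)
R = -257965/10108 (R = -257965*1/10108 = -257965/10108 ≈ -25.521)
c(M) = M²/2
(245841 + y)/R - 431424/c(-162) = (245841 - 101230/7)/(-257965/10108) - 431424/((½)*(-162)²) = (1619657/7)*(-10108/257965) - 431424/((½)*26244) = -2338784708/257965 - 431424/13122 = -2338784708/257965 - 431424*1/13122 = -2338784708/257965 - 23968/729 = -1711156957252/188056485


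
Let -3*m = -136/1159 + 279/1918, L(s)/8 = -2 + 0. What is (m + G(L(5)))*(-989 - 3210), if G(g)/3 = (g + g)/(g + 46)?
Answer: 23650257761/1754970 ≈ 13476.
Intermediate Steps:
L(s) = -16 (L(s) = 8*(-2 + 0) = 8*(-2) = -16)
m = -62513/6668886 (m = -(-136/1159 + 279/1918)/3 = -⅓*62513/2222962 = -62513/6668886 ≈ -0.0093738)
G(g) = 6*g/(46 + g) (G(g) = 3*((g + g)/(g + 46)) = 3*((2*g)/(46 + g)) = 3*(2*g/(46 + g)) = 6*g/(46 + g))
(m + G(L(5)))*(-989 - 3210) = (-62513/6668886 + 6*(-16)/(46 - 16))*(-989 - 3210) = (-62513/6668886 + 6*(-16)/30)*(-4199) = (-62513/6668886 + 6*(-16)*(1/30))*(-4199) = (-62513/6668886 - 16/5)*(-4199) = -107014741/33344430*(-4199) = 23650257761/1754970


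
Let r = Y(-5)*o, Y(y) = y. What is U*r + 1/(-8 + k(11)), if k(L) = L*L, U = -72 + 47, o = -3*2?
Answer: -84749/113 ≈ -749.99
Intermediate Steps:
o = -6
U = -25
k(L) = L²
r = 30 (r = -5*(-6) = 30)
U*r + 1/(-8 + k(11)) = -25*30 + 1/(-8 + 11²) = -750 + 1/(-8 + 121) = -750 + 1/113 = -84749/113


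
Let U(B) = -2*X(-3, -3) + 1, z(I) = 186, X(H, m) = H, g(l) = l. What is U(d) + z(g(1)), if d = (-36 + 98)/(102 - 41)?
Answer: 193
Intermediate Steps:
d = 62/61 ≈ 1.0164
U(B) = 7 (U(B) = -2*(-3) + 1 = 6 + 1 = 7)
U(d) + z(g(1)) = 7 + 186 = 193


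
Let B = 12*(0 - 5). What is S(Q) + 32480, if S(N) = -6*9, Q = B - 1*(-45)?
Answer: 32426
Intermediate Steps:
B = -60 (B = 12*(-5) = -60)
Q = -15 (Q = -60 - 1*(-45) = -60 + 45 = -15)
S(N) = -54
S(Q) + 32480 = -54 + 32480 = 32426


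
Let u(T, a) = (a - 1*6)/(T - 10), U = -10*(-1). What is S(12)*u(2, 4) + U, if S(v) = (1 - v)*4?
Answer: -1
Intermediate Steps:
U = 10
u(T, a) = (-6 + a)/(-10 + T) (u(T, a) = (a - 6)/(-10 + T) = (-6 + a)/(-10 + T))
S(v) = 4 - 4*v
S(12)*u(2, 4) + U = (4 - 4*12)*((-6 + 4)/(-10 + 2)) + 10 = (4 - 48)*(-2/(-8)) + 10 = -(-11)*(-2)/2 + 10 = -44*¼ + 10 = -11 + 10 = -1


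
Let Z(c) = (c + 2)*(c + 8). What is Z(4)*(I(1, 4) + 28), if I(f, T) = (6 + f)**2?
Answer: 5544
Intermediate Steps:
Z(c) = (2 + c)*(8 + c)
Z(4)*(I(1, 4) + 28) = (16 + 4**2 + 10*4)*((6 + 1)**2 + 28) = (16 + 16 + 40)*(7**2 + 28) = 72*(49 + 28) = 72*77 = 5544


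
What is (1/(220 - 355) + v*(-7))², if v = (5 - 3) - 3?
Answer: 891136/18225 ≈ 48.896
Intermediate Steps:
v = -1 (v = 2 - 3 = -1)
(1/(220 - 355) + v*(-7))² = (1/(220 - 355) - 1*(-7))² = (1/(-135) + 7)² = (-1/135 + 7)² = (944/135)² = 891136/18225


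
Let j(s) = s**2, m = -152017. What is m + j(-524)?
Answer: 122559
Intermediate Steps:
m + j(-524) = -152017 + (-524)**2 = -152017 + 274576 = 122559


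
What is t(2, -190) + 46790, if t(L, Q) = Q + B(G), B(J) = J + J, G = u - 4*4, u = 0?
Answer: 46568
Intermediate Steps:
G = -16 (G = 0 - 4*4 = 0 - 16 = -16)
B(J) = 2*J
t(L, Q) = -32 + Q (t(L, Q) = Q + 2*(-16) = Q - 32 = -32 + Q)
t(2, -190) + 46790 = (-32 - 190) + 46790 = -222 + 46790 = 46568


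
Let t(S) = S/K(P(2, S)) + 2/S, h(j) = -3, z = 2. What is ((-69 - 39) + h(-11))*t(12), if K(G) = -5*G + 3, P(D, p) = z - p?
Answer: -4625/106 ≈ -43.632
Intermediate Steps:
P(D, p) = 2 - p
K(G) = 3 - 5*G
t(S) = 2/S + S/(-7 + 5*S) (t(S) = S/(3 - 5*(2 - S)) + 2/S = S/(3 + (-10 + 5*S)) + 2/S = S/(-7 + 5*S) + 2/S = 2/S + S/(-7 + 5*S))
((-69 - 39) + h(-11))*t(12) = ((-69 - 39) - 3)*((-14 + 12² + 10*12)/(12*(-7 + 5*12))) = (-108 - 3)*((-14 + 144 + 120)/(12*(-7 + 60))) = -37*250/(4*53) = -111*125/318 = -4625/106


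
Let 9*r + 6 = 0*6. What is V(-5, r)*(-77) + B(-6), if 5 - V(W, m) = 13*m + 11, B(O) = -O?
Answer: -598/3 ≈ -199.33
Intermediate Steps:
r = -⅔ (r = -⅔ + (0*6)/9 = -⅔ + (⅑)*0 = -⅔ + 0 = -⅔ ≈ -0.66667)
V(W, m) = -6 - 13*m (V(W, m) = 5 - (13*m + 11) = 5 - (11 + 13*m) = 5 + (-11 - 13*m) = -6 - 13*m)
V(-5, r)*(-77) + B(-6) = (-6 - 13*(-⅔))*(-77) - 1*(-6) = (-6 + 26/3)*(-77) + 6 = (8/3)*(-77) + 6 = -616/3 + 6 = -598/3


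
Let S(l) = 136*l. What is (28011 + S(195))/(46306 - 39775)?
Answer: 18177/2177 ≈ 8.3496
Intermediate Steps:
(28011 + S(195))/(46306 - 39775) = (28011 + 136*195)/(46306 - 39775) = (28011 + 26520)/6531 = 54531*(1/6531) = 18177/2177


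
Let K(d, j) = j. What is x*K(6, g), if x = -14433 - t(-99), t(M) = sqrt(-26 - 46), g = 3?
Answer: -43299 - 18*I*sqrt(2) ≈ -43299.0 - 25.456*I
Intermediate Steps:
t(M) = 6*I*sqrt(2) (t(M) = sqrt(-72) = 6*I*sqrt(2))
x = -14433 - 6*I*sqrt(2) ≈ -14433.0 - 8.4853*I
x*K(6, g) = (-14433 - 6*I*sqrt(2))*3 = -43299 - 18*I*sqrt(2)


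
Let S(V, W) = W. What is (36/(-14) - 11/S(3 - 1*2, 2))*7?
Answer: -113/2 ≈ -56.500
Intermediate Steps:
(36/(-14) - 11/S(3 - 1*2, 2))*7 = (36/(-14) - 11/2)*7 = (36*(-1/14) - 11*1/2)*7 = (-18/7 - 11/2)*7 = -113/14*7 = -113/2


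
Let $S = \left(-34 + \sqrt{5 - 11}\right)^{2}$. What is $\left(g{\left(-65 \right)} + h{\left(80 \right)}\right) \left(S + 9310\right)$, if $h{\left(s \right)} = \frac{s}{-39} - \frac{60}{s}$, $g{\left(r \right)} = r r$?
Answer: $\frac{1722403745}{39} - \frac{11197271 i \sqrt{6}}{39} \approx 4.4164 \cdot 10^{7} - 7.0327 \cdot 10^{5} i$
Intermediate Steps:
$g{\left(r \right)} = r^{2}$
$h{\left(s \right)} = - \frac{60}{s} - \frac{s}{39}$ ($h{\left(s \right)} = s \left(- \frac{1}{39}\right) - \frac{60}{s} = - \frac{s}{39} - \frac{60}{s} = - \frac{60}{s} - \frac{s}{39}$)
$S = \left(-34 + i \sqrt{6}\right)^{2}$ ($S = \left(-34 + \sqrt{-6}\right)^{2} = \left(-34 + i \sqrt{6}\right)^{2} \approx 1150.0 - 166.57 i$)
$\left(g{\left(-65 \right)} + h{\left(80 \right)}\right) \left(S + 9310\right) = \left(\left(-65\right)^{2} - \left(\frac{80}{39} + \frac{60}{80}\right)\right) \left(\left(34 - i \sqrt{6}\right)^{2} + 9310\right) = \left(4225 - \frac{437}{156}\right) \left(9310 + \left(34 - i \sqrt{6}\right)^{2}\right) = \frac{658663 \left(9310 + \left(34 - i \sqrt{6}\right)^{2}\right)}{156} = \frac{3066076265}{78} + \frac{658663 \left(34 - i \sqrt{6}\right)^{2}}{156}$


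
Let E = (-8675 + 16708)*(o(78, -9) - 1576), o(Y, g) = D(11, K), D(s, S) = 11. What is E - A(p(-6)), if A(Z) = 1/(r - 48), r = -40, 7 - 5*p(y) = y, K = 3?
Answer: -1106304759/88 ≈ -1.2572e+7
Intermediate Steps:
p(y) = 7/5 - y/5
o(Y, g) = 11
A(Z) = -1/88 (A(Z) = 1/(-40 - 48) = 1/(-88) = -1/88)
E = -12571645 (E = (-8675 + 16708)*(11 - 1576) = 8033*(-1565) = -12571645)
E - A(p(-6)) = -12571645 - 1*(-1/88) = -12571645 + 1/88 = -1106304759/88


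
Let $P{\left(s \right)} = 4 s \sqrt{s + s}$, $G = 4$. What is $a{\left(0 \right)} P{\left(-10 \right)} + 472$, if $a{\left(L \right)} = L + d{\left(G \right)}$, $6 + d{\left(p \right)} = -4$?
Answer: $472 + 800 i \sqrt{5} \approx 472.0 + 1788.9 i$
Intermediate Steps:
$d{\left(p \right)} = -10$ ($d{\left(p \right)} = -6 - 4 = -10$)
$a{\left(L \right)} = -10 + L$ ($a{\left(L \right)} = L - 10 = -10 + L$)
$P{\left(s \right)} = 4 \sqrt{2} s^{\frac{3}{2}}$ ($P{\left(s \right)} = 4 s \sqrt{2 s} = 4 s \sqrt{2} \sqrt{s} = 4 \sqrt{2} s^{\frac{3}{2}}$)
$a{\left(0 \right)} P{\left(-10 \right)} + 472 = \left(-10 + 0\right) 4 \sqrt{2} \left(-10\right)^{\frac{3}{2}} + 472 = - 10 \cdot 4 \sqrt{2} \left(- 10 i \sqrt{10}\right) + 472 = - 10 \left(- 80 i \sqrt{5}\right) + 472 = 800 i \sqrt{5} + 472 = 472 + 800 i \sqrt{5}$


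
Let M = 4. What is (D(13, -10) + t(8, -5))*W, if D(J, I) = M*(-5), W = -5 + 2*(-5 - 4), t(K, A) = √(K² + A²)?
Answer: 460 - 23*√89 ≈ 243.02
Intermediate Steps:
t(K, A) = √(A² + K²)
W = -23 (W = -5 + 2*(-9) = -5 - 18 = -23)
D(J, I) = -20 (D(J, I) = 4*(-5) = -20)
(D(13, -10) + t(8, -5))*W = (-20 + √((-5)² + 8²))*(-23) = (-20 + √(25 + 64))*(-23) = (-20 + √89)*(-23) = 460 - 23*√89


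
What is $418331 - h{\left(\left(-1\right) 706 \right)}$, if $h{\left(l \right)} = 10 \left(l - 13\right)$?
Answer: $425521$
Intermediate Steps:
$h{\left(l \right)} = -130 + 10 l$ ($h{\left(l \right)} = 10 \left(-13 + l\right) = -130 + 10 l$)
$418331 - h{\left(\left(-1\right) 706 \right)} = 418331 - \left(-130 + 10 \left(\left(-1\right) 706\right)\right) = 418331 - \left(-130 + 10 \left(-706\right)\right) = 418331 - \left(-130 - 7060\right) = 418331 - -7190 = 418331 + 7190 = 425521$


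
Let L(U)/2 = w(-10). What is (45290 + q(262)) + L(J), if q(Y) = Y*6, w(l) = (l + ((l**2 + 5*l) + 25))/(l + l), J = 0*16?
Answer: 93711/2 ≈ 46856.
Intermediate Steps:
J = 0
w(l) = (25 + l**2 + 6*l)/(2*l) (w(l) = (l + (25 + l**2 + 5*l))/((2*l)) = (25 + l**2 + 6*l)*(1/(2*l)) = (25 + l**2 + 6*l)/(2*l))
q(Y) = 6*Y
L(U) = -13/2 (L(U) = 2*((1/2)*(25 - 10*(6 - 10))/(-10)) = 2*((1/2)*(-1/10)*(25 - 10*(-4))) = 2*((1/2)*(-1/10)*(25 + 40)) = 2*((1/2)*(-1/10)*65) = 2*(-13/4) = -13/2)
(45290 + q(262)) + L(J) = (45290 + 6*262) - 13/2 = (45290 + 1572) - 13/2 = 46862 - 13/2 = 93711/2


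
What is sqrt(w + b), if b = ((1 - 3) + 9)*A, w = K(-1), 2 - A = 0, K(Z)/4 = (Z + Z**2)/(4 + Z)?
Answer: sqrt(14) ≈ 3.7417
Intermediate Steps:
K(Z) = 4*(Z + Z**2)/(4 + Z) (K(Z) = 4*((Z + Z**2)/(4 + Z)) = 4*(Z + Z**2)/(4 + Z))
A = 2 (A = 2 - 1*0 = 2 + 0 = 2)
w = 0 (w = 4*(-1)*(1 - 1)/(4 - 1) = 4*(-1)*0/3 = 4*(-1)*(1/3)*0 = 0)
b = 14 (b = ((1 - 3) + 9)*2 = (-2 + 9)*2 = 7*2 = 14)
sqrt(w + b) = sqrt(0 + 14) = sqrt(14)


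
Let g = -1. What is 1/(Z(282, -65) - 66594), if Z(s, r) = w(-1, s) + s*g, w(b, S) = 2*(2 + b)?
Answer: -1/66874 ≈ -1.4953e-5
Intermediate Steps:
w(b, S) = 4 + 2*b
Z(s, r) = 2 - s (Z(s, r) = (4 + 2*(-1)) + s*(-1) = (4 - 2) - s = 2 - s)
1/(Z(282, -65) - 66594) = 1/((2 - 1*282) - 66594) = 1/((2 - 282) - 66594) = 1/(-280 - 66594) = 1/(-66874) = -1/66874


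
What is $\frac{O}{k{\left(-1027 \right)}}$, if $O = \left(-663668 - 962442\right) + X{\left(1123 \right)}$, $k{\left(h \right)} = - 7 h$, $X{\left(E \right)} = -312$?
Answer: $- \frac{232346}{1027} \approx -226.24$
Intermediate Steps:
$O = -1626422$ ($O = \left(-663668 - 962442\right) - 312 = -1626110 - 312 = -1626422$)
$\frac{O}{k{\left(-1027 \right)}} = - \frac{1626422}{\left(-7\right) \left(-1027\right)} = - \frac{1626422}{7189} = \left(-1626422\right) \frac{1}{7189} = - \frac{232346}{1027}$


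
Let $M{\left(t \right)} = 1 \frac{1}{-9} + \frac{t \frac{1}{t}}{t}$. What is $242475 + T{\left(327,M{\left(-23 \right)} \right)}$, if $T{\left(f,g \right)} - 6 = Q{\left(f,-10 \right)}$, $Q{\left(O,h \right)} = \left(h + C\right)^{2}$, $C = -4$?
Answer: $242677$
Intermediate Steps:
$Q{\left(O,h \right)} = \left(-4 + h\right)^{2}$ ($Q{\left(O,h \right)} = \left(h - 4\right)^{2} = \left(-4 + h\right)^{2}$)
$M{\left(t \right)} = - \frac{1}{9} + \frac{1}{t}$ ($M{\left(t \right)} = 1 \left(- \frac{1}{9}\right) + 1 \frac{1}{t} = - \frac{1}{9} + \frac{1}{t}$)
$T{\left(f,g \right)} = 202$ ($T{\left(f,g \right)} = 6 + \left(-4 - 10\right)^{2} = 6 + \left(-14\right)^{2} = 6 + 196 = 202$)
$242475 + T{\left(327,M{\left(-23 \right)} \right)} = 242475 + 202 = 242677$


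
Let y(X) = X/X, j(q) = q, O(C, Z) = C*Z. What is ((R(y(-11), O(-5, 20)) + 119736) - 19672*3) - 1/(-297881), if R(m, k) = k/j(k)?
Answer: 18087632202/297881 ≈ 60721.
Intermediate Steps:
y(X) = 1
R(m, k) = 1 (R(m, k) = k/k = 1)
((R(y(-11), O(-5, 20)) + 119736) - 19672*3) - 1/(-297881) = ((1 + 119736) - 19672*3) - 1/(-297881) = (119737 - 59016) - 1*(-1/297881) = 60721 + 1/297881 = 18087632202/297881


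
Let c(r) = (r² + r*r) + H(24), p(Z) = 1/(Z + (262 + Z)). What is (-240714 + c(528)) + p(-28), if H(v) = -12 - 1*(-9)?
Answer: 65271307/206 ≈ 3.1685e+5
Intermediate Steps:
p(Z) = 1/(262 + 2*Z)
H(v) = -3 (H(v) = -12 + 9 = -3)
c(r) = -3 + 2*r² (c(r) = (r² + r*r) - 3 = (r² + r²) - 3 = 2*r² - 3 = -3 + 2*r²)
(-240714 + c(528)) + p(-28) = (-240714 + (-3 + 2*528²)) + 1/(2*(131 - 28)) = (-240714 + (-3 + 2*278784)) + (½)/103 = (-240714 + (-3 + 557568)) + (½)*(1/103) = (-240714 + 557565) + 1/206 = 316851 + 1/206 = 65271307/206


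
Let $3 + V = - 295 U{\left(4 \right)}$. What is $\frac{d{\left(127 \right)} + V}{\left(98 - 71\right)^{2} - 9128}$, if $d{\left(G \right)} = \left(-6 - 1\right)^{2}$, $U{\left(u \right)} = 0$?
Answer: $- \frac{46}{8399} \approx -0.0054768$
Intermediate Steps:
$d{\left(G \right)} = 49$ ($d{\left(G \right)} = \left(-7\right)^{2} = 49$)
$V = -3$ ($V = -3 - 0 = -3 + 0 = -3$)
$\frac{d{\left(127 \right)} + V}{\left(98 - 71\right)^{2} - 9128} = \frac{49 - 3}{\left(98 - 71\right)^{2} - 9128} = \frac{46}{27^{2} - 9128} = \frac{46}{729 - 9128} = \frac{46}{-8399} = 46 \left(- \frac{1}{8399}\right) = - \frac{46}{8399}$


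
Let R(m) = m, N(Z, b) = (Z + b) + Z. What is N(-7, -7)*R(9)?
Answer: -189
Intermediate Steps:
N(Z, b) = b + 2*Z
N(-7, -7)*R(9) = (-7 + 2*(-7))*9 = (-7 - 14)*9 = -21*9 = -189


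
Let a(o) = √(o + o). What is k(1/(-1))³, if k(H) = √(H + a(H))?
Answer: (-1 + I*√2)^(3/2) ≈ -2.2579 - 0.31317*I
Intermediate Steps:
a(o) = √2*√o (a(o) = √(2*o) = √2*√o)
k(H) = √(H + √2*√H)
k(1/(-1))³ = (√(1/(-1) + √2*√(1/(-1))))³ = (√(-1 + √2*√(-1)))³ = (√(-1 + √2*I))³ = (√(-1 + I*√2))³ = (-1 + I*√2)^(3/2)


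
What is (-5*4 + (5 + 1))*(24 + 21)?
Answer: -630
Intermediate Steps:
(-5*4 + (5 + 1))*(24 + 21) = (-20 + 6)*45 = -14*45 = -630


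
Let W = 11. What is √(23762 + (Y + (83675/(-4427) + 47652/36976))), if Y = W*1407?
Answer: √16421086217863293151/20461594 ≈ 198.04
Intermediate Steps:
Y = 15477 (Y = 11*1407 = 15477)
√(23762 + (Y + (83675/(-4427) + 47652/36976))) = √(23762 + (15477 + (83675/(-4427) + 47652/36976))) = √(23762 + (15477 + (83675*(-1/4427) + 47652*(1/36976)))) = √(23762 + (15477 + (-83675/4427 + 11913/9244))) = √(23762 + (15477 - 720752849/40923188)) = √(23762 + 632647427827/40923188) = √(1605064221083/40923188) = √16421086217863293151/20461594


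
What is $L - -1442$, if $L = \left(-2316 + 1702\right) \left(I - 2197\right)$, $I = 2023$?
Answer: $108278$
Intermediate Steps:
$L = 106836$ ($L = \left(-2316 + 1702\right) \left(2023 - 2197\right) = \left(-614\right) \left(-174\right) = 106836$)
$L - -1442 = 106836 - -1442 = 106836 + 1442 = 108278$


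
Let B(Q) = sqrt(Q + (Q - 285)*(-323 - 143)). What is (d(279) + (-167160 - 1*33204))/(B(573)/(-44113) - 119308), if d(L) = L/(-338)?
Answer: 7861599951703527952986/4681219694925916644619 - 2987478418143*I*sqrt(133635)/9362439389851833289238 ≈ 1.6794 - 1.1665e-7*I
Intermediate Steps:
B(Q) = sqrt(132810 - 465*Q) (B(Q) = sqrt(Q + (-285 + Q)*(-466)) = sqrt(Q + (132810 - 466*Q)) = sqrt(132810 - 465*Q))
d(L) = -L/338
(d(279) + (-167160 - 1*33204))/(B(573)/(-44113) - 119308) = (-1/338*279 + (-167160 - 1*33204))/(sqrt(132810 - 465*573)/(-44113) - 119308) = (-279/338 + (-167160 - 33204))/(sqrt(132810 - 266445)*(-1/44113) - 119308) = (-279/338 - 200364)/(sqrt(-133635)*(-1/44113) - 119308) = -67723311/(338*((I*sqrt(133635))*(-1/44113) - 119308)) = -67723311/(338*(-I*sqrt(133635)/44113 - 119308)) = -67723311/(338*(-119308 - I*sqrt(133635)/44113))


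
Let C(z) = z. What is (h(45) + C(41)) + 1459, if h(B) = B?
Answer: 1545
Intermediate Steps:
(h(45) + C(41)) + 1459 = (45 + 41) + 1459 = 86 + 1459 = 1545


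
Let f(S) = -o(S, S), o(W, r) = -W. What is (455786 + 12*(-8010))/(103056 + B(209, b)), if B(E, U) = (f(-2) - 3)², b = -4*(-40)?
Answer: 359666/103081 ≈ 3.4892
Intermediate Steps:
b = 160
f(S) = S (f(S) = -(-1)*S = S)
B(E, U) = 25 (B(E, U) = (-2 - 3)² = (-5)² = 25)
(455786 + 12*(-8010))/(103056 + B(209, b)) = (455786 + 12*(-8010))/(103056 + 25) = (455786 - 96120)/103081 = 359666*(1/103081) = 359666/103081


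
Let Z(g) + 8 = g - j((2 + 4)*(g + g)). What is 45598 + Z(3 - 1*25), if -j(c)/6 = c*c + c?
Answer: 462160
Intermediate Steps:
j(c) = -6*c - 6*c**2 (j(c) = -6*(c*c + c) = -6*(c**2 + c) = -6*(c + c**2) = -6*c - 6*c**2)
Z(g) = -8 + g + 72*g*(1 + 12*g) (Z(g) = -8 + (g - (-6)*(2 + 4)*(g + g)*(1 + (2 + 4)*(g + g))) = -8 + (g - (-6)*6*(2*g)*(1 + 6*(2*g))) = -8 + (g - (-6)*12*g*(1 + 12*g)) = -8 + (g - (-72)*g*(1 + 12*g)) = -8 + (g + 72*g*(1 + 12*g)) = -8 + g + 72*g*(1 + 12*g))
45598 + Z(3 - 1*25) = 45598 + (-8 + 73*(3 - 1*25) + 864*(3 - 1*25)**2) = 45598 + (-8 + 73*(3 - 25) + 864*(3 - 25)**2) = 45598 + (-8 + 73*(-22) + 864*(-22)**2) = 45598 + (-8 - 1606 + 864*484) = 45598 + (-8 - 1606 + 418176) = 45598 + 416562 = 462160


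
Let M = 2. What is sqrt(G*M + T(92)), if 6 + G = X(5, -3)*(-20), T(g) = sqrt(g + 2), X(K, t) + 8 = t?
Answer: sqrt(428 + sqrt(94)) ≈ 20.921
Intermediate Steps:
X(K, t) = -8 + t
T(g) = sqrt(2 + g)
G = 214 (G = -6 + (-8 - 3)*(-20) = -6 - 11*(-20) = -6 + 220 = 214)
sqrt(G*M + T(92)) = sqrt(214*2 + sqrt(2 + 92)) = sqrt(428 + sqrt(94))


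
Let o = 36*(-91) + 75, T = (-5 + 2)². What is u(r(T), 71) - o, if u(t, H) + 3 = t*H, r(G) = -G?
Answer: 2559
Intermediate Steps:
T = 9 (T = (-3)² = 9)
o = -3201 (o = -3276 + 75 = -3201)
u(t, H) = -3 + H*t (u(t, H) = -3 + t*H = -3 + H*t)
u(r(T), 71) - o = (-3 + 71*(-1*9)) - 1*(-3201) = (-3 + 71*(-9)) + 3201 = (-3 - 639) + 3201 = -642 + 3201 = 2559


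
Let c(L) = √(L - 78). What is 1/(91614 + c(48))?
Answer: 15269/1398854171 - I*√30/8393125026 ≈ 1.0915e-5 - 6.5258e-10*I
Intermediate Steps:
c(L) = √(-78 + L)
1/(91614 + c(48)) = 1/(91614 + √(-78 + 48)) = 1/(91614 + √(-30)) = 1/(91614 + I*√30)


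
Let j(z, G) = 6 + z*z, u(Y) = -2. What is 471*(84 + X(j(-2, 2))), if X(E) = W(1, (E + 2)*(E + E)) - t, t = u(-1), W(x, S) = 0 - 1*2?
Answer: 39564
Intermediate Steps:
j(z, G) = 6 + z²
W(x, S) = -2 (W(x, S) = 0 - 2 = -2)
t = -2
X(E) = 0 (X(E) = -2 - 1*(-2) = -2 + 2 = 0)
471*(84 + X(j(-2, 2))) = 471*(84 + 0) = 471*84 = 39564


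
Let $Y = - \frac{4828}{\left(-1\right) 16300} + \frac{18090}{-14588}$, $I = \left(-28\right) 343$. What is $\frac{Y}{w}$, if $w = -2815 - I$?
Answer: $- \frac{28054517}{201789786450} \approx -0.00013903$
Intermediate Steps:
$I = -9604$
$w = 6789$ ($w = -2815 - -9604 = -2815 + 9604 = 6789$)
$Y = - \frac{28054517}{29723050}$ ($Y = - \frac{4828}{-16300} + 18090 \left(- \frac{1}{14588}\right) = \left(-4828\right) \left(- \frac{1}{16300}\right) - \frac{9045}{7294} = \frac{1207}{4075} - \frac{9045}{7294} = - \frac{28054517}{29723050} \approx -0.94386$)
$\frac{Y}{w} = - \frac{28054517}{29723050 \cdot 6789} = \left(- \frac{28054517}{29723050}\right) \frac{1}{6789} = - \frac{28054517}{201789786450}$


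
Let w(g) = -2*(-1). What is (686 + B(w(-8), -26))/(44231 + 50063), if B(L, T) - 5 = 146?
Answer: 837/94294 ≈ 0.0088765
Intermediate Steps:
w(g) = 2
B(L, T) = 151 (B(L, T) = 5 + 146 = 151)
(686 + B(w(-8), -26))/(44231 + 50063) = (686 + 151)/(44231 + 50063) = 837/94294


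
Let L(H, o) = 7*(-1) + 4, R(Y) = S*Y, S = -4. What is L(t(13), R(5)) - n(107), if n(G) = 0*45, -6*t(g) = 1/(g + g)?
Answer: -3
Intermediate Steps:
t(g) = -1/(12*g) (t(g) = -1/(6*(g + g)) = -1/(2*g)/6 = -1/(12*g))
R(Y) = -4*Y
L(H, o) = -3 (L(H, o) = -7 + 4 = -3)
n(G) = 0
L(t(13), R(5)) - n(107) = -3 - 1*0 = -3 + 0 = -3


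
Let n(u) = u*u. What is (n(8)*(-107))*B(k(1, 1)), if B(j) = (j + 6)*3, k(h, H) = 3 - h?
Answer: -164352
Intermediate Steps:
B(j) = 18 + 3*j (B(j) = (6 + j)*3 = 18 + 3*j)
n(u) = u**2
(n(8)*(-107))*B(k(1, 1)) = (8**2*(-107))*(18 + 3*(3 - 1*1)) = (64*(-107))*(18 + 3*(3 - 1)) = -6848*(18 + 3*2) = -6848*(18 + 6) = -6848*24 = -164352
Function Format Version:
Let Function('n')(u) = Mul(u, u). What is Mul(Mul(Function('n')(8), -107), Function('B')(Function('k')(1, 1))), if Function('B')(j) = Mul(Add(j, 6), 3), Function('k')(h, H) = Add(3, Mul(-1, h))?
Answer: -164352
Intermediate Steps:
Function('B')(j) = Add(18, Mul(3, j)) (Function('B')(j) = Mul(Add(6, j), 3) = Add(18, Mul(3, j)))
Function('n')(u) = Pow(u, 2)
Mul(Mul(Function('n')(8), -107), Function('B')(Function('k')(1, 1))) = Mul(Mul(Pow(8, 2), -107), Add(18, Mul(3, Add(3, Mul(-1, 1))))) = Mul(Mul(64, -107), Add(18, Mul(3, Add(3, -1)))) = Mul(-6848, Add(18, Mul(3, 2))) = Mul(-6848, Add(18, 6)) = Mul(-6848, 24) = -164352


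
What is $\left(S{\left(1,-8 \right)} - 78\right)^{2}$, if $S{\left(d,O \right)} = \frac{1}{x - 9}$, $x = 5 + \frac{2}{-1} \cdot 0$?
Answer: $\frac{97969}{16} \approx 6123.1$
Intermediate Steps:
$x = 5$ ($x = 5 + 2 \left(-1\right) 0 = 5 - 0 = 5 + 0 = 5$)
$S{\left(d,O \right)} = - \frac{1}{4}$ ($S{\left(d,O \right)} = \frac{1}{5 - 9} = \frac{1}{-4} = - \frac{1}{4}$)
$\left(S{\left(1,-8 \right)} - 78\right)^{2} = \left(- \frac{1}{4} - 78\right)^{2} = \left(- \frac{313}{4}\right)^{2} = \frac{97969}{16}$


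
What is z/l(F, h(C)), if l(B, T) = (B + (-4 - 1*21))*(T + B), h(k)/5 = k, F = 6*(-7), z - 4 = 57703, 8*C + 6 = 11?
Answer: 461656/20837 ≈ 22.156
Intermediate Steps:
C = 5/8 (C = -3/4 + (1/8)*11 = -3/4 + 11/8 = 5/8 ≈ 0.62500)
z = 57707 (z = 4 + 57703 = 57707)
F = -42
h(k) = 5*k
l(B, T) = (-25 + B)*(B + T) (l(B, T) = (B + (-4 - 21))*(B + T) = (B - 25)*(B + T) = (-25 + B)*(B + T))
z/l(F, h(C)) = 57707/((-42)**2 - 25*(-42) - 125*5/8 - 210*5/8) = 57707/(1764 + 1050 - 25*25/8 - 42*25/8) = 57707/(1764 + 1050 - 625/8 - 525/4) = 57707/(20837/8) = 57707*(8/20837) = 461656/20837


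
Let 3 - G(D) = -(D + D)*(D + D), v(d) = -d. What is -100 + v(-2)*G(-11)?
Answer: 874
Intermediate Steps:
G(D) = 3 + 4*D**2 (G(D) = 3 - (-1)*(D + D)*(D + D) = 3 - (-1)*(2*D)*(2*D) = 3 - (-1)*4*D**2 = 3 - (-4)*D**2 = 3 + 4*D**2)
-100 + v(-2)*G(-11) = -100 + (-1*(-2))*(3 + 4*(-11)**2) = -100 + 2*(3 + 4*121) = -100 + 2*(3 + 484) = -100 + 2*487 = -100 + 974 = 874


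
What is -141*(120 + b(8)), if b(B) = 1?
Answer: -17061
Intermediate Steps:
-141*(120 + b(8)) = -141*(120 + 1) = -141*121 = -17061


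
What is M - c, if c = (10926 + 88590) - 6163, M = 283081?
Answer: 189728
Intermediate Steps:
c = 93353 (c = 99516 - 6163 = 93353)
M - c = 283081 - 1*93353 = 283081 - 93353 = 189728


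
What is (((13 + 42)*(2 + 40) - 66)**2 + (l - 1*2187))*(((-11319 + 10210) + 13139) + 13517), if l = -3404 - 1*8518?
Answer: 128282395569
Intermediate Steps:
l = -11922 (l = -3404 - 8518 = -11922)
(((13 + 42)*(2 + 40) - 66)**2 + (l - 1*2187))*(((-11319 + 10210) + 13139) + 13517) = (((13 + 42)*(2 + 40) - 66)**2 + (-11922 - 1*2187))*(((-11319 + 10210) + 13139) + 13517) = ((55*42 - 66)**2 + (-11922 - 2187))*((-1109 + 13139) + 13517) = ((2310 - 66)**2 - 14109)*(12030 + 13517) = (2244**2 - 14109)*25547 = (5035536 - 14109)*25547 = 5021427*25547 = 128282395569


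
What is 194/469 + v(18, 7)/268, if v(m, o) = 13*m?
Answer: 1207/938 ≈ 1.2868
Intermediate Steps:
194/469 + v(18, 7)/268 = 194/469 + (13*18)/268 = 194*(1/469) + 234*(1/268) = 194/469 + 117/134 = 1207/938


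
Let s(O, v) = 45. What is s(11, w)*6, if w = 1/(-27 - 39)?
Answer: 270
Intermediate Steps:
w = -1/66 (w = 1/(-66) = -1/66 ≈ -0.015152)
s(11, w)*6 = 45*6 = 270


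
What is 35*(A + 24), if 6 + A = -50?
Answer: -1120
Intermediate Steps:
A = -56 (A = -6 - 50 = -56)
35*(A + 24) = 35*(-56 + 24) = 35*(-32) = -1120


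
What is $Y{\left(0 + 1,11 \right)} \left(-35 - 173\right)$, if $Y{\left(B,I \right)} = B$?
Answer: $-208$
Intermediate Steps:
$Y{\left(0 + 1,11 \right)} \left(-35 - 173\right) = \left(0 + 1\right) \left(-35 - 173\right) = 1 \left(-208\right) = -208$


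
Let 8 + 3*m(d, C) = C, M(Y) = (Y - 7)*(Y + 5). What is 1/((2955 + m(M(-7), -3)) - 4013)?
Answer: -3/3185 ≈ -0.00094192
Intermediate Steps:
M(Y) = (-7 + Y)*(5 + Y)
m(d, C) = -8/3 + C/3
1/((2955 + m(M(-7), -3)) - 4013) = 1/((2955 + (-8/3 + (⅓)*(-3))) - 4013) = 1/((2955 + (-8/3 - 1)) - 4013) = 1/((2955 - 11/3) - 4013) = 1/(8854/3 - 4013) = 1/(-3185/3) = -3/3185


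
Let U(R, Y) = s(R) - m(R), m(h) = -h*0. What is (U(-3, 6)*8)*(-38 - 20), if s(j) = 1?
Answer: -464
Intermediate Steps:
m(h) = 0
U(R, Y) = 1 (U(R, Y) = 1 - 1*0 = 1 + 0 = 1)
(U(-3, 6)*8)*(-38 - 20) = (1*8)*(-38 - 20) = 8*(-58) = -464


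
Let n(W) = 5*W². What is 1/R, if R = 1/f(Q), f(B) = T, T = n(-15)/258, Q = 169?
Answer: 375/86 ≈ 4.3605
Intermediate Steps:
T = 375/86 (T = (5*(-15)²)/258 = (5*225)*(1/258) = 1125*(1/258) = 375/86 ≈ 4.3605)
f(B) = 375/86
R = 86/375 (R = 1/(375/86) = 86/375 ≈ 0.22933)
1/R = 1/(86/375) = 375/86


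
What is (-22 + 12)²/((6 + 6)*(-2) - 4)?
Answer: -25/7 ≈ -3.5714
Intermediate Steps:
(-22 + 12)²/((6 + 6)*(-2) - 4) = (-10)²/(12*(-2) - 4) = 100/(-24 - 4) = 100/(-28) = 100*(-1/28) = -25/7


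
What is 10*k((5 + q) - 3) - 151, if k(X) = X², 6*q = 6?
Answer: -61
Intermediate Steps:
q = 1 (q = (⅙)*6 = 1)
10*k((5 + q) - 3) - 151 = 10*((5 + 1) - 3)² - 151 = 10*(6 - 3)² - 151 = 10*3² - 151 = 10*9 - 151 = 90 - 151 = -61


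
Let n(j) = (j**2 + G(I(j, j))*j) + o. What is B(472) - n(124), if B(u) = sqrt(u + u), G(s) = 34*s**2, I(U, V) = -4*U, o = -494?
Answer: -1037218338 + 4*sqrt(59) ≈ -1.0372e+9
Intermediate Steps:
n(j) = -494 + j**2 + 544*j**3 (n(j) = (j**2 + (34*(-4*j)**2)*j) - 494 = (j**2 + (34*(16*j**2))*j) - 494 = (j**2 + (544*j**2)*j) - 494 = (j**2 + 544*j**3) - 494 = -494 + j**2 + 544*j**3)
B(u) = sqrt(2)*sqrt(u) (B(u) = sqrt(2*u) = sqrt(2)*sqrt(u))
B(472) - n(124) = sqrt(2)*sqrt(472) - (-494 + 124**2 + 544*124**3) = sqrt(2)*(2*sqrt(118)) - (-494 + 15376 + 544*1906624) = 4*sqrt(59) - (-494 + 15376 + 1037203456) = 4*sqrt(59) - 1*1037218338 = 4*sqrt(59) - 1037218338 = -1037218338 + 4*sqrt(59)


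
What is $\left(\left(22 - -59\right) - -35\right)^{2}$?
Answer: $13456$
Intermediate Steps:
$\left(\left(22 - -59\right) - -35\right)^{2} = \left(\left(22 + 59\right) + 35\right)^{2} = \left(81 + 35\right)^{2} = 116^{2} = 13456$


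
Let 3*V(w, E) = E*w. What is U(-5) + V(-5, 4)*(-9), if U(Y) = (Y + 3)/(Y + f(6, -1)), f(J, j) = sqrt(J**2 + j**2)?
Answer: 355/6 - sqrt(37)/6 ≈ 58.153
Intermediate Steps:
V(w, E) = E*w/3 (V(w, E) = (E*w)/3 = E*w/3)
U(Y) = (3 + Y)/(Y + sqrt(37)) (U(Y) = (Y + 3)/(Y + sqrt(6**2 + (-1)**2)) = (3 + Y)/(Y + sqrt(36 + 1)) = (3 + Y)/(Y + sqrt(37)))
U(-5) + V(-5, 4)*(-9) = (3 - 5)/(-5 + sqrt(37)) + ((1/3)*4*(-5))*(-9) = -2/(-5 + sqrt(37)) - 20/3*(-9) = -2/(-5 + sqrt(37)) + 60 = 60 - 2/(-5 + sqrt(37))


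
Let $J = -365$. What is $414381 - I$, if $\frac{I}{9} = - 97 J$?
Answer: $95736$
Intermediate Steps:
$I = 318645$ ($I = 9 \left(\left(-97\right) \left(-365\right)\right) = 9 \cdot 35405 = 318645$)
$414381 - I = 414381 - 318645 = 95736$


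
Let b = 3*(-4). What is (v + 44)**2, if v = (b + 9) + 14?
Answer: 3025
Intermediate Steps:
b = -12
v = 11 (v = (-12 + 9) + 14 = -3 + 14 = 11)
(v + 44)**2 = (11 + 44)**2 = 55**2 = 3025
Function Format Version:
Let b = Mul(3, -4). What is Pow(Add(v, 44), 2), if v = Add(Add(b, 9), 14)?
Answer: 3025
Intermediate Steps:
b = -12
v = 11 (v = Add(Add(-12, 9), 14) = Add(-3, 14) = 11)
Pow(Add(v, 44), 2) = Pow(Add(11, 44), 2) = Pow(55, 2) = 3025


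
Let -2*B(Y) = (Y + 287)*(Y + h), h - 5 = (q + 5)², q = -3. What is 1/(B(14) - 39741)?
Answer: -2/86405 ≈ -2.3147e-5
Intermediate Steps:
h = 9 (h = 5 + (-3 + 5)² = 5 + 2² = 5 + 4 = 9)
B(Y) = -(9 + Y)*(287 + Y)/2 (B(Y) = -(Y + 287)*(Y + 9)/2 = -(287 + Y)*(9 + Y)/2 = -(9 + Y)*(287 + Y)/2)
1/(B(14) - 39741) = 1/((-2583/2 - 148*14 - ½*14²) - 39741) = 1/((-2583/2 - 2072 - ½*196) - 39741) = 1/((-2583/2 - 2072 - 98) - 39741) = 1/(-6923/2 - 39741) = 1/(-86405/2) = -2/86405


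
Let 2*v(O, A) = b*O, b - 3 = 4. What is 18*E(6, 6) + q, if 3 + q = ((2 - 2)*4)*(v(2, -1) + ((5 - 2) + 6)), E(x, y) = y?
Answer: 105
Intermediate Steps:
b = 7 (b = 3 + 4 = 7)
v(O, A) = 7*O/2 (v(O, A) = (7*O)/2 = 7*O/2)
q = -3 (q = -3 + ((2 - 2)*4)*((7/2)*2 + ((5 - 2) + 6)) = -3 + (0*4)*(7 + (3 + 6)) = -3 + 0*(7 + 9) = -3 + 0*16 = -3 + 0 = -3)
18*E(6, 6) + q = 18*6 - 3 = 108 - 3 = 105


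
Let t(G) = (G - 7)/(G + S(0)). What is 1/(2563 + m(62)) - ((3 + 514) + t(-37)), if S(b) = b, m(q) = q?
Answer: -50329088/97125 ≈ -518.19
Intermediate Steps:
t(G) = (-7 + G)/G (t(G) = (G - 7)/(G + 0) = (-7 + G)/G)
1/(2563 + m(62)) - ((3 + 514) + t(-37)) = 1/(2563 + 62) - ((3 + 514) + (-7 - 37)/(-37)) = 1/2625 - (517 - 1/37*(-44)) = 1/2625 - (517 + 44/37) = 1/2625 - 1*19173/37 = 1/2625 - 19173/37 = -50329088/97125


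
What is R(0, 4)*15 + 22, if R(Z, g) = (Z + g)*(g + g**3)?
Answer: 4102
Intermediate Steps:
R(0, 4)*15 + 22 = (4*(0 + 4 + 4**3 + 0*4**2))*15 + 22 = (4*(0 + 4 + 64 + 0*16))*15 + 22 = (4*(0 + 4 + 64 + 0))*15 + 22 = (4*68)*15 + 22 = 272*15 + 22 = 4080 + 22 = 4102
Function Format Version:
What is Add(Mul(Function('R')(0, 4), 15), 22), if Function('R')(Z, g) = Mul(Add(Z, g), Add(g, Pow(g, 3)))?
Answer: 4102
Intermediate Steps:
Add(Mul(Function('R')(0, 4), 15), 22) = Add(Mul(Mul(4, Add(0, 4, Pow(4, 3), Mul(0, Pow(4, 2)))), 15), 22) = Add(Mul(Mul(4, Add(0, 4, 64, Mul(0, 16))), 15), 22) = Add(Mul(Mul(4, Add(0, 4, 64, 0)), 15), 22) = Add(Mul(Mul(4, 68), 15), 22) = Add(Mul(272, 15), 22) = Add(4080, 22) = 4102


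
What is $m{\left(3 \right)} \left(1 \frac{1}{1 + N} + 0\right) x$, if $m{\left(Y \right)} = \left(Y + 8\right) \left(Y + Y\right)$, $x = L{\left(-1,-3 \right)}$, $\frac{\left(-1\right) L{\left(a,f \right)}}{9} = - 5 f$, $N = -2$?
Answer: $8910$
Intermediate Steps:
$L{\left(a,f \right)} = 45 f$ ($L{\left(a,f \right)} = - 9 \left(- 5 f\right) = 45 f$)
$x = -135$ ($x = 45 \left(-3\right) = -135$)
$m{\left(Y \right)} = 2 Y \left(8 + Y\right)$ ($m{\left(Y \right)} = \left(8 + Y\right) 2 Y = 2 Y \left(8 + Y\right)$)
$m{\left(3 \right)} \left(1 \frac{1}{1 + N} + 0\right) x = 2 \cdot 3 \left(8 + 3\right) \left(1 \frac{1}{1 - 2} + 0\right) \left(-135\right) = 2 \cdot 3 \cdot 11 \left(1 \frac{1}{-1} + 0\right) \left(-135\right) = 66 \left(1 \left(-1\right) + 0\right) \left(-135\right) = 66 \left(-1 + 0\right) \left(-135\right) = 66 \left(-1\right) \left(-135\right) = \left(-66\right) \left(-135\right) = 8910$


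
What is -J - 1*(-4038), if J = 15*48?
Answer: 3318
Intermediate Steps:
J = 720
-J - 1*(-4038) = -1*720 - 1*(-4038) = -720 + 4038 = 3318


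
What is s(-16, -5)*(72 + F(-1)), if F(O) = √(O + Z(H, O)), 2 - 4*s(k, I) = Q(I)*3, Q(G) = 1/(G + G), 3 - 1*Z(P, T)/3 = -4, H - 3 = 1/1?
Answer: 207/5 + 23*√5/20 ≈ 43.971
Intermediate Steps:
H = 4 (H = 3 + 1/1 = 3 + 1 = 4)
Z(P, T) = 21 (Z(P, T) = 9 - 3*(-4) = 9 + 12 = 21)
Q(G) = 1/(2*G)
s(k, I) = ½ - 3/(8*I) (s(k, I) = ½ - 1/(2*I)*3/4 = ½ - 3/(8*I))
F(O) = √(21 + O) (F(O) = √(O + 21) = √(21 + O))
s(-16, -5)*(72 + F(-1)) = ((⅛)*(-3 + 4*(-5))/(-5))*(72 + √(21 - 1)) = ((⅛)*(-⅕)*(-3 - 20))*(72 + √20) = ((⅛)*(-⅕)*(-23))*(72 + 2*√5) = 23*(72 + 2*√5)/40 = 207/5 + 23*√5/20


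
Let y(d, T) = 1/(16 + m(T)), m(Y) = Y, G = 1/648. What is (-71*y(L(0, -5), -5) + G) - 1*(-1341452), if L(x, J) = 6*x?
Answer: 9561823859/7128 ≈ 1.3414e+6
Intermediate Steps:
G = 1/648 ≈ 0.0015432
y(d, T) = 1/(16 + T)
(-71*y(L(0, -5), -5) + G) - 1*(-1341452) = (-71/(16 - 5) + 1/648) - 1*(-1341452) = (-71/11 + 1/648) + 1341452 = -45997/7128 + 1341452 = 9561823859/7128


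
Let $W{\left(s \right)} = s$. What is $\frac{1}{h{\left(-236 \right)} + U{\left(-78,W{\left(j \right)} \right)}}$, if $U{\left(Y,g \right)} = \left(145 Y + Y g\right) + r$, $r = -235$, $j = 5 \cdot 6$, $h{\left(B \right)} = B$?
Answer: $- \frac{1}{14121} \approx -7.0816 \cdot 10^{-5}$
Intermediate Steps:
$j = 30$
$U{\left(Y,g \right)} = -235 + 145 Y + Y g$ ($U{\left(Y,g \right)} = \left(145 Y + Y g\right) - 235 = -235 + 145 Y + Y g$)
$\frac{1}{h{\left(-236 \right)} + U{\left(-78,W{\left(j \right)} \right)}} = \frac{1}{-236 - 13885} = \frac{1}{-14121} = - \frac{1}{14121}$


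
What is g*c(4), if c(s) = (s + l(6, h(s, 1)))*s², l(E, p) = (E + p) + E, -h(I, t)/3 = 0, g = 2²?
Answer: 1024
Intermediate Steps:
g = 4
h(I, t) = 0 (h(I, t) = -3*0 = 0)
l(E, p) = p + 2*E
c(s) = s²*(12 + s) (c(s) = (s + (0 + 2*6))*s² = (s + (0 + 12))*s² = (s + 12)*s² = (12 + s)*s² = s²*(12 + s))
g*c(4) = 4*(4²*(12 + 4)) = 4*(16*16) = 4*256 = 1024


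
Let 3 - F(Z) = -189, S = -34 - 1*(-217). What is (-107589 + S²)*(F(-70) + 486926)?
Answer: -36095443800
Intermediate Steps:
S = 183 (S = -34 + 217 = 183)
F(Z) = 192 (F(Z) = 3 - 1*(-189) = 3 + 189 = 192)
(-107589 + S²)*(F(-70) + 486926) = (-107589 + 183²)*(192 + 486926) = (-107589 + 33489)*487118 = -74100*487118 = -36095443800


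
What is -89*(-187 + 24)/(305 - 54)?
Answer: 14507/251 ≈ 57.797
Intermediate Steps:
-89*(-187 + 24)/(305 - 54) = -(-14507)/251 = -89*(-163/251) = 14507/251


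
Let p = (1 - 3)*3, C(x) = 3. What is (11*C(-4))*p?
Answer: -198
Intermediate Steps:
p = -6 (p = -2*3 = -6)
(11*C(-4))*p = (11*3)*(-6) = 33*(-6) = -198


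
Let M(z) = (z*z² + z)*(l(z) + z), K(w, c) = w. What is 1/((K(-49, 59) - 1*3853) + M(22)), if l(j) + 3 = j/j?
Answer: 1/209498 ≈ 4.7733e-6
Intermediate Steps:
l(j) = -2 (l(j) = -3 + j/j = -3 + 1 = -2)
M(z) = (-2 + z)*(z + z³) (M(z) = (z*z² + z)*(-2 + z) = (z³ + z)*(-2 + z) = (z + z³)*(-2 + z) = (-2 + z)*(z + z³))
1/((K(-49, 59) - 1*3853) + M(22)) = 1/((-49 - 1*3853) + 22*(-2 + 22 + 22³ - 2*22²)) = 1/((-49 - 3853) + 22*(-2 + 22 + 10648 - 2*484)) = 1/(-3902 + 22*(-2 + 22 + 10648 - 968)) = 1/(-3902 + 22*9700) = 1/(-3902 + 213400) = 1/209498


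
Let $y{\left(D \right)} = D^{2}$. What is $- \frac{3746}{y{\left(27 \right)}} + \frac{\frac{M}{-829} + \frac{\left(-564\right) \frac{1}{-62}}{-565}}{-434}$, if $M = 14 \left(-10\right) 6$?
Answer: $- \frac{11808271333289}{2296952077455} \approx -5.1408$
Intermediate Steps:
$M = -840$ ($M = \left(-140\right) 6 = -840$)
$- \frac{3746}{y{\left(27 \right)}} + \frac{\frac{M}{-829} + \frac{\left(-564\right) \frac{1}{-62}}{-565}}{-434} = - \frac{3746}{27^{2}} + \frac{- \frac{840}{-829} + \frac{\left(-564\right) \frac{1}{-62}}{-565}}{-434} = - \frac{3746}{729} + \left(\left(-840\right) \left(- \frac{1}{829}\right) + \left(-564\right) \left(- \frac{1}{62}\right) \left(- \frac{1}{565}\right)\right) \left(- \frac{1}{434}\right) = \left(-3746\right) \frac{1}{729} + \left(\frac{840}{829} + \frac{282}{31} \left(- \frac{1}{565}\right)\right) \left(- \frac{1}{434}\right) = - \frac{3746}{729} + \left(\frac{840}{829} - \frac{282}{17515}\right) \left(- \frac{1}{434}\right) = - \frac{3746}{729} + \frac{14478822}{14519935} \left(- \frac{1}{434}\right) = - \frac{3746}{729} - \frac{7239411}{3150825895} = - \frac{11808271333289}{2296952077455}$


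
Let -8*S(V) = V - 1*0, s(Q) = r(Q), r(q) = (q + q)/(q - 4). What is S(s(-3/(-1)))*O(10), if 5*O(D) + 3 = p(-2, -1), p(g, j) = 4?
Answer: 3/20 ≈ 0.15000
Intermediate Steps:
r(q) = 2*q/(-4 + q) (r(q) = (2*q)/(-4 + q) = 2*q/(-4 + q))
s(Q) = 2*Q/(-4 + Q)
S(V) = -V/8 (S(V) = -(V - 1*0)/8 = -(V + 0)/8 = -V/8)
O(D) = ⅕ (O(D) = -⅗ + (⅕)*4 = -⅗ + ⅘ = ⅕)
S(s(-3/(-1)))*O(10) = -(-3/(-1))/(4*(-4 - 3/(-1)))*(⅕) = -(-3*(-1))/(4*(-4 - 3*(-1)))*(⅕) = -3/(4*(-4 + 3))*(⅕) = -3/(4*(-1))*(⅕) = -3*(-1)/4*(⅕) = -⅛*(-6)*(⅕) = (¾)*(⅕) = 3/20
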